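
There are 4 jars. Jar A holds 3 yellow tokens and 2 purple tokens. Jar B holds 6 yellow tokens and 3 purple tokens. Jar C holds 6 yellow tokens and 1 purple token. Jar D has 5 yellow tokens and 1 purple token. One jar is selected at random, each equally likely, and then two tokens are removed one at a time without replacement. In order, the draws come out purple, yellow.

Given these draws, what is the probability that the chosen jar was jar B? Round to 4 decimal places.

0.2909

The likelihood of the observed sequence under each hypothesis: P(data | jar A) = (2/5)(3/4) = 0.3; P(data | jar B) = (3/9)(6/8) = 0.25; P(data | jar C) = (1/7)(6/6) = 0.14286; P(data | jar D) = (1/6)(5/5) = 0.16667.
Weighting by the prior gives 1/4 · 0.3 = 0.075, 1/4 · 0.25 = 0.0625, 1/4 · 0.14286 = 0.035714, 1/4 · 0.16667 = 0.041667; summing to 0.21488.
Therefore the posterior P(jar B | data) = (0.0625) / (0.21488) = 0.29086.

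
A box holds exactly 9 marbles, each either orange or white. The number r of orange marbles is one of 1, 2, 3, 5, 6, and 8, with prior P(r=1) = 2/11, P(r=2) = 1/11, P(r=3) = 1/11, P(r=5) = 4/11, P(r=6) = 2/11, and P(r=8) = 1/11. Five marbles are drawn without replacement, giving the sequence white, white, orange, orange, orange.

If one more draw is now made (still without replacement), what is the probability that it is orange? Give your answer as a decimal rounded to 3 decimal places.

0.560

The likelihood of the observed sequence under each hypothesis: P(data | r = 1) = (8/9)(7/8)(1/7)(0/6) = 0; P(data | r = 2) = (7/9)(6/8)(2/7)(1/6)(0/5) = 0; P(data | r = 3) = (6/9)(5/8)(3/7)(2/6)(1/5) = 1/84; P(data | r = 5) = (4/9)(3/8)(5/7)(4/6)(3/5) = 1/21; P(data | r = 6) = (3/9)(2/8)(6/7)(5/6)(4/5) = 1/21; P(data | r = 8) = (1/9)(0/8) = 0.
Multiplying each by its prior: 2/11 · 0 = 0, 1/11 · 0 = 0, 1/11 · 1/84 = 1/924, 4/11 · 1/21 = 4/231, 2/11 · 1/21 = 2/231, 1/11 · 0 = 0; summing to 25/924.
Dividing through by the total gives posterior P(r = 1 | data) = 0, P(r = 2 | data) = 0, P(r = 3 | data) = 1/25, P(r = 5 | data) = 16/25, P(r = 6 | data) = 8/25, P(r = 8 | data) = 0.
So P(orange next | data) = Σ P(orange next | H) P(H | data) = (0)(1/25) + (1/2)(16/25) + (3/4)(8/25) = 14/25.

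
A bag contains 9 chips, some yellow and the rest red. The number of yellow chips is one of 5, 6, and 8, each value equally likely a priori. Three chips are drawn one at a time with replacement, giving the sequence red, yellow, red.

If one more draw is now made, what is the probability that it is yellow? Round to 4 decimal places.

For each hypothesis, P(data | H) works out to: P(data | r = 5) = (4/9)(5/9)(4/9) = 0.10974; P(data | r = 6) = (3/9)(6/9)(3/9) = 0.074074; P(data | r = 8) = (1/9)(8/9)(1/9) = 0.010974.
Weighting by the prior gives 1/3 · 0.10974 = 0.03658, 1/3 · 0.074074 = 0.024691, 1/3 · 0.010974 = 0.003658; these sum to 0.064929.
The posterior is then P(r = 5 | data) = 0.56338, P(r = 6 | data) = 0.38028, P(r = 8 | data) = 0.056338.
The predictive probability is P(yellow next | data) = (5/9)(0.56338) + (2/3)(0.38028) + (8/9)(0.056338) = 0.61659.

0.6166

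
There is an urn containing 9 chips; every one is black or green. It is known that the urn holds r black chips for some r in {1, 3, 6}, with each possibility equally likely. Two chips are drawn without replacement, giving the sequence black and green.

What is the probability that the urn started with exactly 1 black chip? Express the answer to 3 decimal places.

0.182

The likelihood of the observed sequence under each hypothesis: P(data | r = 1) = (1/9)(8/8) = 1/9; P(data | r = 3) = (3/9)(6/8) = 1/4; P(data | r = 6) = (6/9)(3/8) = 1/4.
The prior-weighted likelihoods are 1/3 · 1/9 = 1/27, 1/3 · 1/4 = 1/12, 1/3 · 1/4 = 1/12; these sum to 11/54.
By Bayes' rule, P(r = 1 | data) = (1/27) / (11/54) = 2/11.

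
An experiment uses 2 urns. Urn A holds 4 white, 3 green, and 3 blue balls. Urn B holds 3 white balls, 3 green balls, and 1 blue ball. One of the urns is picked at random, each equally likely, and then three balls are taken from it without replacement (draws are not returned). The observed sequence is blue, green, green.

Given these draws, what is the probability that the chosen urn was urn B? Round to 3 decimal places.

For each hypothesis, P(data | H) works out to: P(data | urn A) = (3/10)(3/9)(2/8) = 1/40; P(data | urn B) = (1/7)(3/6)(2/5) = 1/35.
The prior-weighted likelihoods are 1/2 · 1/40 = 1/80, 1/2 · 1/35 = 1/70; summing to 3/112.
By Bayes' rule, P(urn B | data) = (1/70) / (3/112) = 8/15.

0.533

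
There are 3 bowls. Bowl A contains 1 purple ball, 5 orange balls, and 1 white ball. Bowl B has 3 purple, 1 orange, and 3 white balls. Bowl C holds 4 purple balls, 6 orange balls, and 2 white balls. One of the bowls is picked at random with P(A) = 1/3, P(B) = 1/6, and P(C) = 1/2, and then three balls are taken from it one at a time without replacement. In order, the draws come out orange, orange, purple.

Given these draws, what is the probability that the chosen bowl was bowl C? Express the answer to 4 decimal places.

For each hypothesis, P(data | H) works out to: P(data | bowl A) = (5/7)(4/6)(1/5) = 0.095238; P(data | bowl B) = (1/7)(0/6) = 0; P(data | bowl C) = (6/12)(5/11)(4/10) = 0.090909.
Weighting by the prior gives 1/3 · 0.095238 = 0.031746, 1/6 · 0 = 0, 1/2 · 0.090909 = 0.045455; these sum to 0.077201.
So P(bowl C | data) = (0.045455) / (0.077201) = 0.58879.

0.5888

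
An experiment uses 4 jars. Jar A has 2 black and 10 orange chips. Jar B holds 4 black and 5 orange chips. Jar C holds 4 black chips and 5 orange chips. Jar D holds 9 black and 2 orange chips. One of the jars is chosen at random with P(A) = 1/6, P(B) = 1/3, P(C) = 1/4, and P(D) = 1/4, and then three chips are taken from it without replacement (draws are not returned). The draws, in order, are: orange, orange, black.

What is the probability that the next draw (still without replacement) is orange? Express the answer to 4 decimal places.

Compute the likelihood of the observed sequence for each case: P(data | jar A) = (10/12)(9/11)(2/10) = 0.13636; P(data | jar B) = (5/9)(4/8)(4/7) = 0.15873; P(data | jar C) = (5/9)(4/8)(4/7) = 0.15873; P(data | jar D) = (2/11)(1/10)(9/9) = 0.018182.
Multiplying each by its prior: 1/6 · 0.13636 = 0.022727, 1/3 · 0.15873 = 0.05291, 1/4 · 0.15873 = 0.039683, 1/4 · 0.018182 = 0.0045455; these sum to 0.11987.
The posterior is then P(jar A | data) = 0.18961, P(jar B | data) = 0.44141, P(jar C | data) = 0.33106, P(jar D | data) = 0.037921.
Averaging over the posterior, P(orange next | data) = (8/9)(0.18961) + (1/2)(0.44141) + (1/2)(0.33106) + (0)(0.037921) = 0.55478.

0.5548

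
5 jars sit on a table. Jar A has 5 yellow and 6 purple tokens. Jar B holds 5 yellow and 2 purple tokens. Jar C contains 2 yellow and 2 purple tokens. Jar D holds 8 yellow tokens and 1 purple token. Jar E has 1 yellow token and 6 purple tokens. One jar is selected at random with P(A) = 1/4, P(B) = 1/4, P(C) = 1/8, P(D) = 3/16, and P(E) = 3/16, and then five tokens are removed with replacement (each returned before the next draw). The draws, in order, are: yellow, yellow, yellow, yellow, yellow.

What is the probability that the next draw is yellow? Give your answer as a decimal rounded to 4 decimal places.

0.8151

The likelihood of the observed sequence under each hypothesis: P(data | jar A) = (5/11)(5/11)(5/11)(5/11)(5/11) = 0.019404; P(data | jar B) = (5/7)(5/7)(5/7)(5/7)(5/7) = 0.18593; P(data | jar C) = (2/4)(2/4)(2/4)(2/4)(2/4) = 0.03125; P(data | jar D) = (8/9)(8/9)(8/9)(8/9)(8/9) = 0.55493; P(data | jar E) = (1/7)(1/7)(1/7)(1/7)(1/7) = 5.9499e-05.
Multiplying each by its prior: 1/4 · 0.019404 = 0.0048509, 1/4 · 0.18593 = 0.046484, 1/8 · 0.03125 = 0.0039062, 3/16 · 0.55493 = 0.10405, 3/16 · 5.9499e-05 = 1.1156e-05; with total 0.1593.
Normalising, the posterior is P(jar A | data) = 0.030451, P(jar B | data) = 0.2918, P(jar C | data) = 0.024521, P(jar D | data) = 0.65316, P(jar E | data) = 7.0031e-05.
The predictive probability is P(yellow next | data) = (5/11)(0.030451) + (5/7)(0.2918) + (1/2)(0.024521) + (8/9)(0.65316) + (1/7)(7.0031e-05) = 0.81513.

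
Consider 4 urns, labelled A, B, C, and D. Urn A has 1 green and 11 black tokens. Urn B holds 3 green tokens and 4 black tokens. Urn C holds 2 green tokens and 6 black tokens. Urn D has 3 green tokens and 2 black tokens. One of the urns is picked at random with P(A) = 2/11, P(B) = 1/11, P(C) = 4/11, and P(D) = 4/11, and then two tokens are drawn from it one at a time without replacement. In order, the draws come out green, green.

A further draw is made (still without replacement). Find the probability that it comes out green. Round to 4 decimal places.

0.2885

Compute the likelihood of the observed sequence for each case: P(data | urn A) = (1/12)(0/11) = 0; P(data | urn B) = (3/7)(2/6) = 1/7; P(data | urn C) = (2/8)(1/7) = 1/28; P(data | urn D) = (3/5)(2/4) = 3/10.
The prior-weighted likelihoods are 2/11 · 0 = 0, 1/11 · 1/7 = 1/77, 4/11 · 1/28 = 1/77, 4/11 · 3/10 = 6/55; with total 52/385.
The posterior is then P(urn A | data) = 0, P(urn B | data) = 5/52, P(urn C | data) = 5/52, P(urn D | data) = 21/26.
The predictive probability is P(green next | data) = (1/5)(5/52) + (0)(5/52) + (1/3)(21/26) = 15/52.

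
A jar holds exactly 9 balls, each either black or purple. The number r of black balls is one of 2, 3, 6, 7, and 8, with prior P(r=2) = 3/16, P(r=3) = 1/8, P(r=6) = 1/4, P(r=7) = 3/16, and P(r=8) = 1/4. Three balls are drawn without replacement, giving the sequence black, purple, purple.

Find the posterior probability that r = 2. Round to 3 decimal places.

0.408

For each hypothesis, P(data | H) works out to: P(data | r = 2) = (2/9)(7/8)(6/7) = 0.16667; P(data | r = 3) = (3/9)(6/8)(5/7) = 0.17857; P(data | r = 6) = (6/9)(3/8)(2/7) = 0.071429; P(data | r = 7) = (7/9)(2/8)(1/7) = 0.027778; P(data | r = 8) = (8/9)(1/8)(0/7) = 0.
Weighting by the prior gives 3/16 · 0.16667 = 0.03125, 1/8 · 0.17857 = 0.022321, 1/4 · 0.071429 = 0.017857, 3/16 · 0.027778 = 0.0052083, 1/4 · 0 = 0; these sum to 0.076637.
Therefore the posterior P(r = 2 | data) = (0.03125) / (0.076637) = 0.40777.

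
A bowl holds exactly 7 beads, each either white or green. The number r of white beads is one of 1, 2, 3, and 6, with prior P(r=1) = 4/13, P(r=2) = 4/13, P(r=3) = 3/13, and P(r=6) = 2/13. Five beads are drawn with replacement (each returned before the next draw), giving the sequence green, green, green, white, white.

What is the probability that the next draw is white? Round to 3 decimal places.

0.321

Compute the likelihood of the observed sequence for each case: P(data | r = 1) = (6/7)(6/7)(6/7)(1/7)(1/7) = 0.012852; P(data | r = 2) = (5/7)(5/7)(5/7)(2/7)(2/7) = 0.02975; P(data | r = 3) = (4/7)(4/7)(4/7)(3/7)(3/7) = 0.034271; P(data | r = 6) = (1/7)(1/7)(1/7)(6/7)(6/7) = 0.002142.
Multiplying each by its prior: 4/13 · 0.012852 = 0.0039544, 4/13 · 0.02975 = 0.0091537, 3/13 · 0.034271 = 0.0079088, 2/13 · 0.002142 = 0.00032953; with total 0.021346.
Dividing through by the total gives posterior P(r = 1 | data) = 0.18525, P(r = 2 | data) = 0.42882, P(r = 3 | data) = 0.3705, P(r = 6 | data) = 0.015437.
The predictive probability is P(white next | data) = (1/7)(0.18525) + (2/7)(0.42882) + (3/7)(0.3705) + (6/7)(0.015437) = 0.321.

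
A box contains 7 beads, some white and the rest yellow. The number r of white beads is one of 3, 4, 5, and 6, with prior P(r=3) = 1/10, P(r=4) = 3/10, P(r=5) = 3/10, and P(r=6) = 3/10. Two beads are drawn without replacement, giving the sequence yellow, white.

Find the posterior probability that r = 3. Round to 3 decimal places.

0.125

The likelihood of the observed sequence under each hypothesis: P(data | r = 3) = (4/7)(3/6) = 2/7; P(data | r = 4) = (3/7)(4/6) = 2/7; P(data | r = 5) = (2/7)(5/6) = 5/21; P(data | r = 6) = (1/7)(6/6) = 1/7.
The prior-weighted likelihoods are 1/10 · 2/7 = 1/35, 3/10 · 2/7 = 3/35, 3/10 · 5/21 = 1/14, 3/10 · 1/7 = 3/70; these sum to 8/35.
Therefore the posterior P(r = 3 | data) = (1/35) / (8/35) = 1/8.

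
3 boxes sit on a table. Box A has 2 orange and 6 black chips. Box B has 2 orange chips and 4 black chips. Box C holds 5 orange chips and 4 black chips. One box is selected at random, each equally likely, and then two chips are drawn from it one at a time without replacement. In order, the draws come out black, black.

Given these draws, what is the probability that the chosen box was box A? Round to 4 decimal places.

Compute the likelihood of the observed sequence for each case: P(data | box A) = (6/8)(5/7) = 0.53571; P(data | box B) = (4/6)(3/5) = 0.4; P(data | box C) = (4/9)(3/8) = 0.16667.
Weighting by the prior gives 1/3 · 0.53571 = 0.17857, 1/3 · 0.4 = 0.13333, 1/3 · 0.16667 = 0.055556; with total 0.36746.
Hence P(box A | data) = (0.17857) / (0.36746) = 0.48596.

0.4860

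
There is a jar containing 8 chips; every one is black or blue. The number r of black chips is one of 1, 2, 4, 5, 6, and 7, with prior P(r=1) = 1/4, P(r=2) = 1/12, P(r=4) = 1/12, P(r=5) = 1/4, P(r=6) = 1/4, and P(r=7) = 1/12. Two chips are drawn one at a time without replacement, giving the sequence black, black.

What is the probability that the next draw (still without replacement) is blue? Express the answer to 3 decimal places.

Compute the likelihood of the observed sequence for each case: P(data | r = 1) = (1/8)(0/7) = 0; P(data | r = 2) = (2/8)(1/7) = 1/28; P(data | r = 4) = (4/8)(3/7) = 3/14; P(data | r = 5) = (5/8)(4/7) = 5/14; P(data | r = 6) = (6/8)(5/7) = 15/28; P(data | r = 7) = (7/8)(6/7) = 3/4.
The prior-weighted likelihoods are 1/4 · 0 = 0, 1/12 · 1/28 = 1/336, 1/12 · 3/14 = 1/56, 1/4 · 5/14 = 5/56, 1/4 · 15/28 = 15/112, 1/12 · 3/4 = 1/16; summing to 103/336.
Normalising, the posterior is P(r = 1 | data) = 0, P(r = 2 | data) = 1/103, P(r = 4 | data) = 6/103, P(r = 5 | data) = 30/103, P(r = 6 | data) = 45/103, P(r = 7 | data) = 21/103.
So P(blue next | data) = Σ P(blue next | H) P(H | data) = (1)(1/103) + (2/3)(6/103) + (1/2)(30/103) + (1/3)(45/103) + (1/6)(21/103) = 77/206.

0.374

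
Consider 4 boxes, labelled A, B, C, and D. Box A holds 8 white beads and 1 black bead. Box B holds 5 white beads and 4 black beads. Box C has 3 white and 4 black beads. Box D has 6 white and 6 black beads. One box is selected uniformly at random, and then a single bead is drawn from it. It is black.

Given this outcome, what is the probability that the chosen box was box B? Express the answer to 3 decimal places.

Compute the likelihood of this draw for each case: P(data | box A) = (1/9) = 1/9; P(data | box B) = (4/9) = 4/9; P(data | box C) = (4/7) = 4/7; P(data | box D) = (6/12) = 1/2.
Multiplying each by its prior: 1/4 · 1/9 = 1/36, 1/4 · 4/9 = 1/9, 1/4 · 4/7 = 1/7, 1/4 · 1/2 = 1/8; summing to 205/504.
So P(box B | data) = (1/9) / (205/504) = 56/205.

0.273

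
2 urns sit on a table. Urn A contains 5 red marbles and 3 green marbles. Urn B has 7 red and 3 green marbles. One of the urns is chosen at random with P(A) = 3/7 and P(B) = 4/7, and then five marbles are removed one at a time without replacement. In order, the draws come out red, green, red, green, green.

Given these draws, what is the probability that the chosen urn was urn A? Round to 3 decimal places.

Under each hypothesis, the probability of the observed sequence is: P(data | urn A) = (5/8)(3/7)(4/6)(2/5)(1/4) = 0.017857; P(data | urn B) = (7/10)(3/9)(6/8)(2/7)(1/6) = 0.0083333.
Multiplying each by its prior: 3/7 · 0.017857 = 0.0076531, 4/7 · 0.0083333 = 0.0047619; these sum to 0.012415.
Therefore the posterior P(urn A | data) = (0.0076531) / (0.012415) = 0.61644.

0.616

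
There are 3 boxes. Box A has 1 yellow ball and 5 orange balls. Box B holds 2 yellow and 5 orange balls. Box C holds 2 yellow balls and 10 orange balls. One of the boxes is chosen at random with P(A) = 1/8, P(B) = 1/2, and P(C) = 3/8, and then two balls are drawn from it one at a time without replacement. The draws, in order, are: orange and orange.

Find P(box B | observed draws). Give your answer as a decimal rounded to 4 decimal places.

0.4126

Compute the likelihood of the observed sequence for each case: P(data | box A) = (5/6)(4/5) = 0.66667; P(data | box B) = (5/7)(4/6) = 0.47619; P(data | box C) = (10/12)(9/11) = 0.68182.
Multiplying each by its prior: 1/8 · 0.66667 = 0.083333, 1/2 · 0.47619 = 0.2381, 3/8 · 0.68182 = 0.25568; summing to 0.57711.
So P(box B | data) = (0.2381) / (0.57711) = 0.41256.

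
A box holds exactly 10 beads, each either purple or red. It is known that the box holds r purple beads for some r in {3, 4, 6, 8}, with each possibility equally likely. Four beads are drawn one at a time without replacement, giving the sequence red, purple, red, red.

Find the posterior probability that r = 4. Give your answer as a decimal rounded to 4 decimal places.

For each hypothesis, P(data | H) works out to: P(data | r = 3) = (7/10)(3/9)(6/8)(5/7) = 0.125; P(data | r = 4) = (6/10)(4/9)(5/8)(4/7) = 0.095238; P(data | r = 6) = (4/10)(6/9)(3/8)(2/7) = 0.028571; P(data | r = 8) = (2/10)(8/9)(1/8)(0/7) = 0.
The prior-weighted likelihoods are 1/4 · 0.125 = 0.03125, 1/4 · 0.095238 = 0.02381, 1/4 · 0.028571 = 0.0071429, 1/4 · 0 = 0; summing to 0.062202.
Hence P(r = 4 | data) = (0.02381) / (0.062202) = 0.38278.

0.3828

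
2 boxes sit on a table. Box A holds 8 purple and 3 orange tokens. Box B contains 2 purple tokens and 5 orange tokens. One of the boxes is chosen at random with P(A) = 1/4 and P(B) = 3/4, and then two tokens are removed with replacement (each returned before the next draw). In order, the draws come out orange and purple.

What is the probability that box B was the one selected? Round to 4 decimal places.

Under each hypothesis, the probability of the observed sequence is: P(data | box A) = (3/11)(8/11) = 0.19835; P(data | box B) = (5/7)(2/7) = 0.20408.
The prior-weighted likelihoods are 1/4 · 0.19835 = 0.049587, 3/4 · 0.20408 = 0.15306; summing to 0.20265.
By Bayes' rule, P(box B | data) = (0.15306) / (0.20265) = 0.75531.

0.7553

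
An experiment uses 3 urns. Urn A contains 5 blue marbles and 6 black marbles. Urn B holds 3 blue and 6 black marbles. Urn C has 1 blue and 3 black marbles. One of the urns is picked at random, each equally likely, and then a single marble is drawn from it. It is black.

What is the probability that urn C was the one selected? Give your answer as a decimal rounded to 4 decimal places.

Compute the likelihood of this draw for each case: P(data | urn A) = (6/11) = 6/11; P(data | urn B) = (6/9) = 2/3; P(data | urn C) = (3/4) = 3/4.
Weighting by the prior gives 1/3 · 6/11 = 2/11, 1/3 · 2/3 = 2/9, 1/3 · 3/4 = 1/4; summing to 259/396.
So P(urn C | data) = (1/4) / (259/396) = 99/259.

0.3822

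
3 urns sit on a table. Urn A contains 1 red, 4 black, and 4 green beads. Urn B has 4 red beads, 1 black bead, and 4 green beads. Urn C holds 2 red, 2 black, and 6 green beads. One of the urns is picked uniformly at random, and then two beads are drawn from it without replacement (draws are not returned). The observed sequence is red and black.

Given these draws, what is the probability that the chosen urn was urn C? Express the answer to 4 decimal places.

0.2857

The likelihood of the observed sequence under each hypothesis: P(data | urn A) = (1/9)(4/8) = 1/18; P(data | urn B) = (4/9)(1/8) = 1/18; P(data | urn C) = (2/10)(2/9) = 2/45.
Weighting by the prior gives 1/3 · 1/18 = 1/54, 1/3 · 1/18 = 1/54, 1/3 · 2/45 = 2/135; these sum to 7/135.
By Bayes' rule, P(urn C | data) = (2/135) / (7/135) = 2/7.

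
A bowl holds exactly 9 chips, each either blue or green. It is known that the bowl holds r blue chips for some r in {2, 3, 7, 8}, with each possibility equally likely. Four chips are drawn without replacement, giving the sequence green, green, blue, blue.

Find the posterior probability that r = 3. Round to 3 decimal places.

0.517

Under each hypothesis, the probability of the observed sequence is: P(data | r = 2) = (7/9)(6/8)(2/7)(1/6) = 0.027778; P(data | r = 3) = (6/9)(5/8)(3/7)(2/6) = 0.059524; P(data | r = 7) = (2/9)(1/8)(7/7)(6/6) = 0.027778; P(data | r = 8) = (1/9)(0/8) = 0.
The prior-weighted likelihoods are 1/4 · 0.027778 = 0.0069444, 1/4 · 0.059524 = 0.014881, 1/4 · 0.027778 = 0.0069444, 1/4 · 0 = 0; summing to 0.02877.
So P(r = 3 | data) = (0.014881) / (0.02877) = 0.51724.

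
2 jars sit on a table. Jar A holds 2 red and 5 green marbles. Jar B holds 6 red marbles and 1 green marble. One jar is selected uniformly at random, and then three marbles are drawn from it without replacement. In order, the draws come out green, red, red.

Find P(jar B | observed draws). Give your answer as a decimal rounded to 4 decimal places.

Compute the likelihood of the observed sequence for each case: P(data | jar A) = (5/7)(2/6)(1/5) = 1/21; P(data | jar B) = (1/7)(6/6)(5/5) = 1/7.
Weighting by the prior gives 1/2 · 1/21 = 1/42, 1/2 · 1/7 = 1/14; these sum to 2/21.
Therefore the posterior P(jar B | data) = (1/14) / (2/21) = 3/4.

0.7500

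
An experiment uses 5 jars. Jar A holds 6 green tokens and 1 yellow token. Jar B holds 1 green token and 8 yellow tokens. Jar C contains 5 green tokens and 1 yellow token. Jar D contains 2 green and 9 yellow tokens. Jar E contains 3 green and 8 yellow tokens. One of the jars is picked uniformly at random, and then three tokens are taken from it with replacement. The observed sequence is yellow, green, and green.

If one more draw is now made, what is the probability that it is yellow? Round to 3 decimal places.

For each hypothesis, P(data | H) works out to: P(data | jar A) = (1/7)(6/7)(6/7) = 0.10496; P(data | jar B) = (8/9)(1/9)(1/9) = 0.010974; P(data | jar C) = (1/6)(5/6)(5/6) = 0.11574; P(data | jar D) = (9/11)(2/11)(2/11) = 0.027047; P(data | jar E) = (8/11)(3/11)(3/11) = 0.054095.
Multiplying each by its prior: 1/5 · 0.10496 = 0.020991, 1/5 · 0.010974 = 0.0021948, 1/5 · 0.11574 = 0.023148, 1/5 · 0.027047 = 0.0054095, 1/5 · 0.054095 = 0.010819; these sum to 0.062563.
The posterior is then P(jar A | data) = 0.33552, P(jar B | data) = 0.035081, P(jar C | data) = 0.37, P(jar D | data) = 0.086465, P(jar E | data) = 0.17293.
So P(yellow next | data) = Σ P(yellow next | H) P(H | data) = (1/7)(0.33552) + (8/9)(0.035081) + (1/6)(0.37) + (9/11)(0.086465) + (8/11)(0.17293) = 0.33729.

0.337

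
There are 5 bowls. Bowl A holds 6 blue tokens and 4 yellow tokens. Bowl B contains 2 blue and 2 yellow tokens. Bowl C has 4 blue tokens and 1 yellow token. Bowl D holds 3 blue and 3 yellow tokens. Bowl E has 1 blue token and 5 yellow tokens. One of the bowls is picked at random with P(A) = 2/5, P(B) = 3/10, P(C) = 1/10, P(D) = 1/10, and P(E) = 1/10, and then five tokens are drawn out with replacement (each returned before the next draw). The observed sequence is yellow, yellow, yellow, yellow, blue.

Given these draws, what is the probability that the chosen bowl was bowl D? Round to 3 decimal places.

0.117

For each hypothesis, P(data | H) works out to: P(data | bowl A) = (4/10)(4/10)(4/10)(4/10)(6/10) = 0.01536; P(data | bowl B) = (2/4)(2/4)(2/4)(2/4)(2/4) = 0.03125; P(data | bowl C) = (1/5)(1/5)(1/5)(1/5)(4/5) = 0.00128; P(data | bowl D) = (3/6)(3/6)(3/6)(3/6)(3/6) = 0.03125; P(data | bowl E) = (5/6)(5/6)(5/6)(5/6)(1/6) = 0.080376.
The prior-weighted likelihoods are 2/5 · 0.01536 = 0.006144, 3/10 · 0.03125 = 0.009375, 1/10 · 0.00128 = 0.000128, 1/10 · 0.03125 = 0.003125, 1/10 · 0.080376 = 0.0080376; summing to 0.02681.
By Bayes' rule, P(bowl D | data) = (0.003125) / (0.02681) = 0.11656.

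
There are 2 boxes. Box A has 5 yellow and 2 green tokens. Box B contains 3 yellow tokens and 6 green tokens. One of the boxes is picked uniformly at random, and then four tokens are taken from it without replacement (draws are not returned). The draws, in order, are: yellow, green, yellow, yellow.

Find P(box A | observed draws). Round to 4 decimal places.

0.9231

Under each hypothesis, the probability of the observed sequence is: P(data | box A) = (5/7)(2/6)(4/5)(3/4) = 1/7; P(data | box B) = (3/9)(6/8)(2/7)(1/6) = 1/84.
The prior-weighted likelihoods are 1/2 · 1/7 = 1/14, 1/2 · 1/84 = 1/168; with total 13/168.
By Bayes' rule, P(box A | data) = (1/14) / (13/168) = 12/13.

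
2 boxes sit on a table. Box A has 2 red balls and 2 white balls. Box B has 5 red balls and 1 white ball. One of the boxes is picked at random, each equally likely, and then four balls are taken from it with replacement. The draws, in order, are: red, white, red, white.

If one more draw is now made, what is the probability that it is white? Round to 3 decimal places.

The likelihood of the observed sequence under each hypothesis: P(data | box A) = (2/4)(2/4)(2/4)(2/4) = 0.0625; P(data | box B) = (5/6)(1/6)(5/6)(1/6) = 0.01929.
Multiplying each by its prior: 1/2 · 0.0625 = 0.03125, 1/2 · 0.01929 = 0.0096451; summing to 0.040895.
Normalising, the posterior is P(box A | data) = 0.76415, P(box B | data) = 0.23585.
Averaging over the posterior, P(white next | data) = (1/2)(0.76415) + (1/6)(0.23585) = 0.42138.

0.421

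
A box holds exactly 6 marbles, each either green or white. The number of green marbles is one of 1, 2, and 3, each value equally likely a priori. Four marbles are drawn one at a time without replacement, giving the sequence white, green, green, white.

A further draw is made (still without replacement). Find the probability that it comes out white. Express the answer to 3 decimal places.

Under each hypothesis, the probability of the observed sequence is: P(data | r = 1) = (5/6)(1/5)(0/4) = 0; P(data | r = 2) = (4/6)(2/5)(1/4)(3/3) = 1/15; P(data | r = 3) = (3/6)(3/5)(2/4)(2/3) = 1/10.
Weighting by the prior gives 1/3 · 0 = 0, 1/3 · 1/15 = 1/45, 1/3 · 1/10 = 1/30; these sum to 1/18.
Dividing through by the total gives posterior P(r = 1 | data) = 0, P(r = 2 | data) = 2/5, P(r = 3 | data) = 3/5.
The predictive probability is P(white next | data) = (1)(2/5) + (1/2)(3/5) = 7/10.

0.700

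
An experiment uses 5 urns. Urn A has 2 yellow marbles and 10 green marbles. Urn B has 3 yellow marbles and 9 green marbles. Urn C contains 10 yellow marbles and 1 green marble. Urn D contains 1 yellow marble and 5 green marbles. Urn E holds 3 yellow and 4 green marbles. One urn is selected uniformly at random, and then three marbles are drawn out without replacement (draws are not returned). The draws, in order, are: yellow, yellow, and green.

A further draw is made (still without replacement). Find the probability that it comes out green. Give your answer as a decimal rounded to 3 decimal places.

Compute the likelihood of the observed sequence for each case: P(data | urn A) = (2/12)(1/11)(10/10) = 0.015152; P(data | urn B) = (3/12)(2/11)(9/10) = 0.040909; P(data | urn C) = (10/11)(9/10)(1/9) = 0.090909; P(data | urn D) = (1/6)(0/5) = 0; P(data | urn E) = (3/7)(2/6)(4/5) = 0.11429.
Multiplying each by its prior: 1/5 · 0.015152 = 0.0030303, 1/5 · 0.040909 = 0.0081818, 1/5 · 0.090909 = 0.018182, 1/5 · 0 = 0, 1/5 · 0.11429 = 0.022857; with total 0.052251.
Dividing through by the total gives posterior P(urn A | data) = 0.057995, P(urn B | data) = 0.15659, P(urn C | data) = 0.34797, P(urn D | data) = 0, P(urn E | data) = 0.43745.
The predictive probability is P(green next | data) = (1)(0.057995) + (8/9)(0.15659) + (0)(0.34797) + (3/4)(0.43745) = 0.52527.

0.525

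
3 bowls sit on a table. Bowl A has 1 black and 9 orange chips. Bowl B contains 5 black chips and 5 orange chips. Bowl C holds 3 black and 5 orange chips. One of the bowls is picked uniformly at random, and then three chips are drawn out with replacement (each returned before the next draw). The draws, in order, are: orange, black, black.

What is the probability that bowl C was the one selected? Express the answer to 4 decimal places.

0.3961

For each hypothesis, P(data | H) works out to: P(data | bowl A) = (9/10)(1/10)(1/10) = 0.009; P(data | bowl B) = (5/10)(5/10)(5/10) = 0.125; P(data | bowl C) = (5/8)(3/8)(3/8) = 0.087891.
The prior-weighted likelihoods are 1/3 · 0.009 = 0.003, 1/3 · 0.125 = 0.041667, 1/3 · 0.087891 = 0.029297; these sum to 0.073964.
So P(bowl C | data) = (0.029297) / (0.073964) = 0.3961.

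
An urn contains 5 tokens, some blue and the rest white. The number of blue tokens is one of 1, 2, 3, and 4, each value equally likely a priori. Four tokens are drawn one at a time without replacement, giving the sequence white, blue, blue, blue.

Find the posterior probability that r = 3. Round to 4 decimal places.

0.3333

For each hypothesis, P(data | H) works out to: P(data | r = 1) = (4/5)(1/4)(0/3) = 0; P(data | r = 2) = (3/5)(2/4)(1/3)(0/2) = 0; P(data | r = 3) = (2/5)(3/4)(2/3)(1/2) = 1/10; P(data | r = 4) = (1/5)(4/4)(3/3)(2/2) = 1/5.
Weighting by the prior gives 1/4 · 0 = 0, 1/4 · 0 = 0, 1/4 · 1/10 = 1/40, 1/4 · 1/5 = 1/20; these sum to 3/40.
By Bayes' rule, P(r = 3 | data) = (1/40) / (3/40) = 1/3.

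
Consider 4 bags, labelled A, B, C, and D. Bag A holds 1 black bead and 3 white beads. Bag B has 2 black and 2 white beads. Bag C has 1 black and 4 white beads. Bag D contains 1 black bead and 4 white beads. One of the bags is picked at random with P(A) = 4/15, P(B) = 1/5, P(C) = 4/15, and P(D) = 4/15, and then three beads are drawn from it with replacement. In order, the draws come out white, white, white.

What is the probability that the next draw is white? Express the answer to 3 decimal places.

Compute the likelihood of the observed sequence for each case: P(data | bag A) = (3/4)(3/4)(3/4) = 0.42188; P(data | bag B) = (2/4)(2/4)(2/4) = 0.125; P(data | bag C) = (4/5)(4/5)(4/5) = 0.512; P(data | bag D) = (4/5)(4/5)(4/5) = 0.512.
Weighting by the prior gives 4/15 · 0.42188 = 0.1125, 1/5 · 0.125 = 0.025, 4/15 · 0.512 = 0.13653, 4/15 · 0.512 = 0.13653; these sum to 0.41057.
The posterior is then P(bag A | data) = 0.27401, P(bag B | data) = 0.060891, P(bag C | data) = 0.33255, P(bag D | data) = 0.33255.
Averaging over the posterior, P(white next | data) = (3/4)(0.27401) + (1/2)(0.060891) + (4/5)(0.33255) + (4/5)(0.33255) = 0.76803.

0.768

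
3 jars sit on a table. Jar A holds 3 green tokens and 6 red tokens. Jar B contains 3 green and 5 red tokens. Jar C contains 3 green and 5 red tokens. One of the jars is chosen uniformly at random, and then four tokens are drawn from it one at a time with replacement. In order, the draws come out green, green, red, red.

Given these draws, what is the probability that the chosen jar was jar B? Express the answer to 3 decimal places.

0.345

Compute the likelihood of the observed sequence for each case: P(data | jar A) = (3/9)(3/9)(6/9)(6/9) = 0.049383; P(data | jar B) = (3/8)(3/8)(5/8)(5/8) = 0.054932; P(data | jar C) = (3/8)(3/8)(5/8)(5/8) = 0.054932.
Multiplying each by its prior: 1/3 · 0.049383 = 0.016461, 1/3 · 0.054932 = 0.018311, 1/3 · 0.054932 = 0.018311; summing to 0.053082.
Hence P(jar B | data) = (0.018311) / (0.053082) = 0.34495.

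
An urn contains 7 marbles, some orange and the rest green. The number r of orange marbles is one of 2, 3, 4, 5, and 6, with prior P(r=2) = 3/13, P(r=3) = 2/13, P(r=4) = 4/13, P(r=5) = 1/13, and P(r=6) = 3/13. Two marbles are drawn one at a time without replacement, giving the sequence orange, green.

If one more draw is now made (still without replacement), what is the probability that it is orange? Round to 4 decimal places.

0.5415

For each hypothesis, P(data | H) works out to: P(data | r = 2) = (2/7)(5/6) = 5/21; P(data | r = 3) = (3/7)(4/6) = 2/7; P(data | r = 4) = (4/7)(3/6) = 2/7; P(data | r = 5) = (5/7)(2/6) = 5/21; P(data | r = 6) = (6/7)(1/6) = 1/7.
Weighting by the prior gives 3/13 · 5/21 = 5/91, 2/13 · 2/7 = 4/91, 4/13 · 2/7 = 8/91, 1/13 · 5/21 = 5/273, 3/13 · 1/7 = 3/91; with total 5/21.
Normalising, the posterior is P(r = 2 | data) = 3/13, P(r = 3 | data) = 12/65, P(r = 4 | data) = 24/65, P(r = 5 | data) = 1/13, P(r = 6 | data) = 9/65.
Averaging over the posterior, P(orange next | data) = (1/5)(3/13) + (2/5)(12/65) + (3/5)(24/65) + (4/5)(1/13) + (1)(9/65) = 176/325.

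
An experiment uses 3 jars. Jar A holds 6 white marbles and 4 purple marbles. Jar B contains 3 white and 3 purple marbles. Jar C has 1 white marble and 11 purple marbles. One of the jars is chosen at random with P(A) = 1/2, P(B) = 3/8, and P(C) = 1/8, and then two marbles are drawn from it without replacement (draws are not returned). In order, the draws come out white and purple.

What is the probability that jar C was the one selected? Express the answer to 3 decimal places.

0.041

The likelihood of the observed sequence under each hypothesis: P(data | jar A) = (6/10)(4/9) = 4/15; P(data | jar B) = (3/6)(3/5) = 3/10; P(data | jar C) = (1/12)(11/11) = 1/12.
The prior-weighted likelihoods are 1/2 · 4/15 = 2/15, 3/8 · 3/10 = 9/80, 1/8 · 1/12 = 1/96; with total 41/160.
Therefore the posterior P(jar C | data) = (1/96) / (41/160) = 5/123.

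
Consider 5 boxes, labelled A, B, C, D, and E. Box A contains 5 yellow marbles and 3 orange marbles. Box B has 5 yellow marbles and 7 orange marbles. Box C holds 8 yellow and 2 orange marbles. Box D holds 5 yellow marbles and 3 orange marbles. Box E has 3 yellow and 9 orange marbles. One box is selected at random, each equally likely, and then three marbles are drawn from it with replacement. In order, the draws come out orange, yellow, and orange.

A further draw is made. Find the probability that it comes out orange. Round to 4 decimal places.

For each hypothesis, P(data | H) works out to: P(data | box A) = (3/8)(5/8)(3/8) = 0.087891; P(data | box B) = (7/12)(5/12)(7/12) = 0.14178; P(data | box C) = (2/10)(8/10)(2/10) = 0.032; P(data | box D) = (3/8)(5/8)(3/8) = 0.087891; P(data | box E) = (9/12)(3/12)(9/12) = 0.14062.
Multiplying each by its prior: 1/5 · 0.087891 = 0.017578, 1/5 · 0.14178 = 0.028356, 1/5 · 0.032 = 0.0064, 1/5 · 0.087891 = 0.017578, 1/5 · 0.14062 = 0.028125; summing to 0.098038.
The posterior is then P(box A | data) = 0.1793, P(box B | data) = 0.28924, P(box C | data) = 0.065281, P(box D | data) = 0.1793, P(box E | data) = 0.28688.
The predictive probability is P(orange next | data) = (3/8)(0.1793) + (7/12)(0.28924) + (1/5)(0.065281) + (3/8)(0.1793) + (3/4)(0.28688) = 0.53141.

0.5314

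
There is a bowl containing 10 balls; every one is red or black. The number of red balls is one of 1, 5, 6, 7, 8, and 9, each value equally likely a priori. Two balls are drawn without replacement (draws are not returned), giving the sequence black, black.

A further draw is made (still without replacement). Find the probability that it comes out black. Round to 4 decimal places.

0.6629

For each hypothesis, P(data | H) works out to: P(data | r = 1) = (9/10)(8/9) = 4/5; P(data | r = 5) = (5/10)(4/9) = 2/9; P(data | r = 6) = (4/10)(3/9) = 2/15; P(data | r = 7) = (3/10)(2/9) = 1/15; P(data | r = 8) = (2/10)(1/9) = 1/45; P(data | r = 9) = (1/10)(0/9) = 0.
Multiplying each by its prior: 1/6 · 4/5 = 2/15, 1/6 · 2/9 = 1/27, 1/6 · 2/15 = 1/45, 1/6 · 1/15 = 1/90, 1/6 · 1/45 = 1/270, 1/6 · 0 = 0; these sum to 28/135.
The posterior is then P(r = 1 | data) = 9/14, P(r = 5 | data) = 5/28, P(r = 6 | data) = 3/28, P(r = 7 | data) = 3/56, P(r = 8 | data) = 1/56, P(r = 9 | data) = 0.
Averaging over the posterior, P(black next | data) = (7/8)(9/14) + (3/8)(5/28) + (1/4)(3/28) + (1/8)(3/56) + (0)(1/56) = 297/448.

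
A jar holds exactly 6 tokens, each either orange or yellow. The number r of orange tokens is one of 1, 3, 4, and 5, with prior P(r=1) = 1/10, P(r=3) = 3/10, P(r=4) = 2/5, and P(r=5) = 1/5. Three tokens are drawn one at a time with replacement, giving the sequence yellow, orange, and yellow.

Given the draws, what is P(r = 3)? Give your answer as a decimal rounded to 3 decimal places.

The likelihood of the observed sequence under each hypothesis: P(data | r = 1) = (5/6)(1/6)(5/6) = 25/216; P(data | r = 3) = (3/6)(3/6)(3/6) = 1/8; P(data | r = 4) = (2/6)(4/6)(2/6) = 2/27; P(data | r = 5) = (1/6)(5/6)(1/6) = 5/216.
The prior-weighted likelihoods are 1/10 · 25/216 = 5/432, 3/10 · 1/8 = 3/80, 2/5 · 2/27 = 4/135, 1/5 · 5/216 = 1/216; summing to 1/12.
By Bayes' rule, P(r = 3 | data) = (3/80) / (1/12) = 9/20.

0.450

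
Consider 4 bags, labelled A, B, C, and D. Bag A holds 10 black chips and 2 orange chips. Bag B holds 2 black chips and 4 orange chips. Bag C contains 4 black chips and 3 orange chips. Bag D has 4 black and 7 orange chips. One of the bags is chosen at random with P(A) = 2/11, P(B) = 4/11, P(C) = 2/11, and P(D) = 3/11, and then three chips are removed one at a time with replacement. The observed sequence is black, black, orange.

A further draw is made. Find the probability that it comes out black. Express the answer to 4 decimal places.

The likelihood of the observed sequence under each hypothesis: P(data | bag A) = (10/12)(10/12)(2/12) = 0.11574; P(data | bag B) = (2/6)(2/6)(4/6) = 0.074074; P(data | bag C) = (4/7)(4/7)(3/7) = 0.13994; P(data | bag D) = (4/11)(4/11)(7/11) = 0.084147.
Weighting by the prior gives 2/11 · 0.11574 = 0.021044, 4/11 · 0.074074 = 0.026936, 2/11 · 0.13994 = 0.025444, 3/11 · 0.084147 = 0.022949; these sum to 0.096373.
Dividing through by the total gives posterior P(bag A | data) = 0.21836, P(bag B | data) = 0.2795, P(bag C | data) = 0.26402, P(bag D | data) = 0.23813.
Averaging over the posterior, P(black next | data) = (5/6)(0.21836) + (1/3)(0.2795) + (4/7)(0.26402) + (4/11)(0.23813) = 0.51259.

0.5126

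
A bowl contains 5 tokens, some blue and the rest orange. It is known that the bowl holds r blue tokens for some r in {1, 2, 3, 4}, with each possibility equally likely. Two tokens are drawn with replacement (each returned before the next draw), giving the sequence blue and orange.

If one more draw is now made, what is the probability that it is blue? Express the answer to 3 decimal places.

0.500

Compute the likelihood of the observed sequence for each case: P(data | r = 1) = (1/5)(4/5) = 4/25; P(data | r = 2) = (2/5)(3/5) = 6/25; P(data | r = 3) = (3/5)(2/5) = 6/25; P(data | r = 4) = (4/5)(1/5) = 4/25.
The prior-weighted likelihoods are 1/4 · 4/25 = 1/25, 1/4 · 6/25 = 3/50, 1/4 · 6/25 = 3/50, 1/4 · 4/25 = 1/25; these sum to 1/5.
Normalising, the posterior is P(r = 1 | data) = 1/5, P(r = 2 | data) = 3/10, P(r = 3 | data) = 3/10, P(r = 4 | data) = 1/5.
Averaging over the posterior, P(blue next | data) = (1/5)(1/5) + (2/5)(3/10) + (3/5)(3/10) + (4/5)(1/5) = 1/2.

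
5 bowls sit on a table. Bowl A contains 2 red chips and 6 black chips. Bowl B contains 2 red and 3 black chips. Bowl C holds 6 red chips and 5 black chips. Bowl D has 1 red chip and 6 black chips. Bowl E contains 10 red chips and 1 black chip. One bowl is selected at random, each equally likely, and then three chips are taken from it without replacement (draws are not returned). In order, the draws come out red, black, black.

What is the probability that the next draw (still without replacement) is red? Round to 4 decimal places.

0.3291

Compute the likelihood of the observed sequence for each case: P(data | bowl A) = (2/8)(6/7)(5/6) = 0.17857; P(data | bowl B) = (2/5)(3/4)(2/3) = 0.2; P(data | bowl C) = (6/11)(5/10)(4/9) = 0.12121; P(data | bowl D) = (1/7)(6/6)(5/5) = 0.14286; P(data | bowl E) = (10/11)(1/10)(0/9) = 0.
Weighting by the prior gives 1/5 · 0.17857 = 0.035714, 1/5 · 0.2 = 0.04, 1/5 · 0.12121 = 0.024242, 1/5 · 0.14286 = 0.028571, 1/5 · 0 = 0; summing to 0.12853.
Normalising, the posterior is P(bowl A | data) = 0.27787, P(bowl B | data) = 0.31122, P(bowl C | data) = 0.18862, P(bowl D | data) = 0.2223, P(bowl E | data) = 0.
The predictive probability is P(red next | data) = (1/5)(0.27787) + (1/2)(0.31122) + (5/8)(0.18862) + (0)(0.2223) = 0.32907.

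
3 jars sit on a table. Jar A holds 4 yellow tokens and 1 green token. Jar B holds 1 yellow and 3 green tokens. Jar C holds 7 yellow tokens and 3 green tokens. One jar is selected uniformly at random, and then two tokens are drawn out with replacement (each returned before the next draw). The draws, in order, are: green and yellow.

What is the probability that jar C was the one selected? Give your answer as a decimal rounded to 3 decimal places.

0.377

Compute the likelihood of the observed sequence for each case: P(data | jar A) = (1/5)(4/5) = 0.16; P(data | jar B) = (3/4)(1/4) = 0.1875; P(data | jar C) = (3/10)(7/10) = 0.21.
The prior-weighted likelihoods are 1/3 · 0.16 = 0.053333, 1/3 · 0.1875 = 0.0625, 1/3 · 0.21 = 0.07; these sum to 0.18583.
So P(jar C | data) = (0.07) / (0.18583) = 0.37668.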